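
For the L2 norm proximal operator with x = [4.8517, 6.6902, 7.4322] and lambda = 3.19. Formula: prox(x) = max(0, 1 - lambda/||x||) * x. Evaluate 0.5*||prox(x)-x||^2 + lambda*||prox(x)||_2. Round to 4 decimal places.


Step 1: Compute ||x||.
||x|| = 11.1146
Step 2: Compute scaling factor.
scale = max(0, 1 - 3.19/11.1146) = 0.713
Step 3: prox(x) = [3.4592, 4.7701, 5.2991]
||prox(x)|| = 7.9246
Step 4: Proximal objective.
0.5*||prox-x||^2 = 5.0881
lambda*||prox|| = 25.2795
Total = 30.3677


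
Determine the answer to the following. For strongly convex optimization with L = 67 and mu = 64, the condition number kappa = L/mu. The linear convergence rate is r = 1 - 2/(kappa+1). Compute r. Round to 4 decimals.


Step 1: Compute the condition number.
kappa = L/mu = 67/64 = 1.0469
Step 2: Compute the convergence rate.
r = 1 - 2/(kappa + 1) = 1 - 2*mu/(L + mu) = (L - mu)/(L + mu) = 3/131 = 0.0229


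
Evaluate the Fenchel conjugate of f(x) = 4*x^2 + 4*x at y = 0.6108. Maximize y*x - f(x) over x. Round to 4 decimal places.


f*(y) = sup_x {y*x - a*x^2 - b*x} = sup_x {(y-b)*x - a*x^2}
FOC: (y - b) - 2a*x = 0 => x* = (y - b)/(2a)
x* = (0.6108 - 4)/(2*4) = -0.4237
f*(0.6108) = (y-b)^2/(4a) = (0.6108 - 4)^2/(4*4)
= 11.4867/16 = 0.7179


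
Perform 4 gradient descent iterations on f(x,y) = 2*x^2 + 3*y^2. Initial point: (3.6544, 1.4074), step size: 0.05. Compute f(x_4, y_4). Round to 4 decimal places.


Gradient descent on f(x,y) = 2*x^2 + 3*y^2.
Starting point: (3.6544, 1.4074), alpha = 0.05
Step 1: grad_x = 2*2*3.6544 = 14.6176, grad_y = 2*3*1.4074 = 8.4444
  x_1 = 3.6544 - 0.05*14.6176 = 2.9235
  y_1 = 1.4074 - 0.05*8.4444 = 0.9852
Step 2: grad_x = 2*2*2.9235 = 11.6941, grad_y = 2*3*0.9852 = 5.9111
  x_2 = 2.9235 - 0.05*11.6941 = 2.3388
  y_2 = 0.9852 - 0.05*5.9111 = 0.6896
Step 3: grad_x = 2*2*2.3388 = 9.3553, grad_y = 2*3*0.6896 = 4.1378
  x_3 = 2.3388 - 0.05*9.3553 = 1.8711
  y_3 = 0.6896 - 0.05*4.1378 = 0.4827
Step 4: grad_x = 2*2*1.8711 = 7.4842, grad_y = 2*3*0.4827 = 2.8964
  x_4 = 1.8711 - 0.05*7.4842 = 1.4968
  y_4 = 0.4827 - 0.05*2.8964 = 0.3379
f(1.4968, 0.3379) = 2*1.4968^2 + 3*0.3379^2 = 4.8236


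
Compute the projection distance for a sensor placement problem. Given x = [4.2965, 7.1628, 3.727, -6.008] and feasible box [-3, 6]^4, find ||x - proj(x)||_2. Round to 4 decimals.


Project each component onto [-3, 6].
clip(4.2965) = 4.2965, clip(7.1628) = 6.0, clip(3.727) = 3.727, clip(-6.008) = -3.0
Projection = [4.2965, 6.0, 3.727, -3.0]
Squared diffs: [0.0, 1.3521, 0.0, 9.0481]
Distance = sqrt(10.4002) = 3.2249


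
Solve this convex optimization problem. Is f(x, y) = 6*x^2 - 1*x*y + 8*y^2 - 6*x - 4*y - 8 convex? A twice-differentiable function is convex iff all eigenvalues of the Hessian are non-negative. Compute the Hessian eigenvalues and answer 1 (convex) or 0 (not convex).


The Hessian of f(x,y) = 6*x^2 - 1*x*y + 8*y^2 - 6*x - 4*y - 8 is:
H = [[12, -1], [-1, 16]]
Trace = 12 + 16 = 28
Determinant = 12*16 - (-1)^2 = 191
Discriminant = (28)^2 - 4*191 = 20.0
Eigenvalues: lambda_1 = 11.7639, lambda_2 = 16.2361
The function is convex.

1


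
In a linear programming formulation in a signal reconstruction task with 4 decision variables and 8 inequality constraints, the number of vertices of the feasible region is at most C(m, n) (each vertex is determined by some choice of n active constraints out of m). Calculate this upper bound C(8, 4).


Each vertex corresponds to some choice of n active constraints out of m, so the number of vertices is at most C(m, n) = m! / (n!(m-n)!).
m = 8, n = 4
Numerator: 8 * 7 * 6 * 5
Denominator: 4! = 24
C(8, 4) = 70


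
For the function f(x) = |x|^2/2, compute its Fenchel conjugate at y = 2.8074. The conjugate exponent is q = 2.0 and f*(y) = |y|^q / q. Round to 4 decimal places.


The conjugate exponent q satisfies 1/p + 1/q = 1.
p = 2, so q = 2/(2 - 1) = 2.0
|y|^q = 2.8074^2.0 = 7.8815
f*(2.8074) = 7.8815 / 2.0 = 3.9407


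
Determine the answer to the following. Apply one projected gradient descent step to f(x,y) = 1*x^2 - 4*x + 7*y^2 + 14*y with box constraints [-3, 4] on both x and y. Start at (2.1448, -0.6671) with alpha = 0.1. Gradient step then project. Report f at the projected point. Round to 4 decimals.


Step 1: Compute gradient at (2.1448, -0.6671).
grad_x = 2*1*2.1448 - 4 = 0.2896
grad_y = 2*7*-0.6671 + 14 = 4.6606
Step 2: Gradient step.
x_raw = 2.1448 - 0.1*0.2896 = 2.1158
y_raw = -0.6671 - 0.1*4.6606 = -1.1332
Step 3: Project onto [-3, 4].
x_proj = clip(2.1158) = 2.1158
y_proj = clip(-1.1332) = -1.1332
Step 4: Evaluate f.
f(2.1158, -1.1332) = -10.8625


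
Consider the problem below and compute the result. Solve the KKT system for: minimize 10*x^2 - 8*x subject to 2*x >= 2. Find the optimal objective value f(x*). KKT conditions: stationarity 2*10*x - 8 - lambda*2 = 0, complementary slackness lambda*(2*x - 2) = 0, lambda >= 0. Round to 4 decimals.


Step 1: Try lambda = 0 (constraint inactive).
x_unc = 8/(2*10) = 0.4
Check: 2*0.4 = 0.8 < 2 -- violated!
Step 2: Constraint must be active: 2*x = 2
x* = 2/2 = 1.0
lambda = (2*10*1.0 - 8)/2 = 6.0
Step 3: Compute optimal value.
f(x*) = 10*1.0^2 - 8*1.0 = 2.0


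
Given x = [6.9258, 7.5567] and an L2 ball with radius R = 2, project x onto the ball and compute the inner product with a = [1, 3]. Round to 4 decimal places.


Step 1: Compute ||x|| (intermediates to 6 decimals).
||x|| = sqrt(6.9258^2 + 7.5567^2) = 10.250386
Step 2: Project.
Since ||x|| > R, scale = R/||x|| = 2/10.250386 = 0.195115, proj(x) = scale * x
proj(x) = [1.351327, 1.474426]
Step 3: Dot product.
a^T * proj(x) = 1*1.351327 + 3*1.474426 = 5.7746


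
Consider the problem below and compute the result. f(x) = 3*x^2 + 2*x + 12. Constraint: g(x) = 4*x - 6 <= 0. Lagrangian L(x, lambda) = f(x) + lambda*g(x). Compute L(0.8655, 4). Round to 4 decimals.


Step 1: Evaluate f(x).
f(0.8655) = 3*0.8655^2 + 2*0.8655 + 12 = 15.9783
Step 2: Evaluate g(x).
g(0.8655) = 4*0.8655 - 6 = -2.538
Step 3: Compute Lagrangian.
L = 15.9783 + 4*-2.538 = 5.8263


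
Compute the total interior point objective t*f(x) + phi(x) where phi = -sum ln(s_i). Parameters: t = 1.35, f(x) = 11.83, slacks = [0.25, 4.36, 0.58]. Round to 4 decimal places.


Step 1: Compute log-barrier.
ln values: [-1.3863, 1.4725, -0.5447]
phi = -(-1.3863 + 1.4725 - 0.5447) = 0.4585
Step 2: Compute augmented objective.
t*f(x) = 1.35*11.83 = 15.9705
Total = 15.9705 + 0.4585 = 16.429


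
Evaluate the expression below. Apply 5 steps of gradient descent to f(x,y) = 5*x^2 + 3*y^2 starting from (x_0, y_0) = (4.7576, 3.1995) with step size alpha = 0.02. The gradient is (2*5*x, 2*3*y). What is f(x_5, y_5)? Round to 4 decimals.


Gradient descent on f(x,y) = 5*x^2 + 3*y^2.
Starting point: (4.7576, 3.1995), alpha = 0.02
Step 1: grad_x = 2*5*4.7576 = 47.576, grad_y = 2*3*3.1995 = 19.197
  x_1 = 4.7576 - 0.02*47.576 = 3.8061
  y_1 = 3.1995 - 0.02*19.197 = 2.8156
Step 2: grad_x = 2*5*3.8061 = 38.0608, grad_y = 2*3*2.8156 = 16.8934
  x_2 = 3.8061 - 0.02*38.0608 = 3.0449
  y_2 = 2.8156 - 0.02*16.8934 = 2.4777
Step 3: grad_x = 2*5*3.0449 = 30.4486, grad_y = 2*3*2.4777 = 14.8662
  x_3 = 3.0449 - 0.02*30.4486 = 2.4359
  y_3 = 2.4777 - 0.02*14.8662 = 2.1804
Step 4: grad_x = 2*5*2.4359 = 24.3589, grad_y = 2*3*2.1804 = 13.0822
  x_4 = 2.4359 - 0.02*24.3589 = 1.9487
  y_4 = 2.1804 - 0.02*13.0822 = 1.9187
Step 5: grad_x = 2*5*1.9487 = 19.4871, grad_y = 2*3*1.9187 = 11.5124
  x_5 = 1.9487 - 0.02*19.4871 = 1.559
  y_5 = 1.9187 - 0.02*11.5124 = 1.6885
f(1.559, 1.6885) = 5*1.559^2 + 3*1.6885^2 = 20.7048


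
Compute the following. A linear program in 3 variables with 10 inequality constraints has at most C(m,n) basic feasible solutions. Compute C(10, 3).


Each vertex corresponds to some choice of n active constraints out of m, so the number of vertices is at most C(m, n) = m! / (n!(m-n)!).
m = 10, n = 3
Numerator: 10 * 9 * 8
Denominator: 3! = 6
C(10, 3) = 120


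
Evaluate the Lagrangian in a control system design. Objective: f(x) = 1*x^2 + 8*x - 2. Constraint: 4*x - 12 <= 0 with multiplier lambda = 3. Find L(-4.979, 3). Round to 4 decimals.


Step 1: Evaluate f(x).
f(-4.979) = 1*(-4.979)^2 + 8*(-4.979) - 2 = -17.0416
Step 2: Evaluate g(x).
g(-4.979) = 4*-4.979 - 12 = -31.916
Step 3: Compute Lagrangian.
L = -17.0416 + 3*-31.916 = -112.7896


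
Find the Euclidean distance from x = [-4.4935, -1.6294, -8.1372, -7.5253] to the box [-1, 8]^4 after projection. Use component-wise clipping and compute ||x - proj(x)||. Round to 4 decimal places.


Project each component onto [-1, 8].
clip(-4.4935) = -1.0, clip(-1.6294) = -1.0, clip(-8.1372) = -1.0, clip(-7.5253) = -1.0
Projection = [-1.0, -1.0, -1.0, -1.0]
Squared diffs: [12.2045, 0.3961, 50.9396, 42.5795]
Distance = sqrt(106.1197) = 10.3014


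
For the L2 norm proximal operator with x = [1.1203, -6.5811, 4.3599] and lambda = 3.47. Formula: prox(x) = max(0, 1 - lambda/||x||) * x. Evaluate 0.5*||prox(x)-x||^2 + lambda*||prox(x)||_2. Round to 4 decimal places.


Step 1: Compute ||x||.
||x|| = 7.9734
Step 2: Compute scaling factor.
scale = max(0, 1 - 3.47/7.9734) = 0.5648
Step 3: prox(x) = [0.6327, -3.717, 2.4625]
||prox(x)|| = 4.5034
Step 4: Proximal objective.
0.5*||prox-x||^2 = 6.0205
lambda*||prox|| = 15.6268
Total = 21.6472


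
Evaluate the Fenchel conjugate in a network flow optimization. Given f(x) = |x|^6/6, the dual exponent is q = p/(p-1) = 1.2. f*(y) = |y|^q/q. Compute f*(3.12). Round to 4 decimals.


The conjugate exponent q satisfies 1/p + 1/q = 1.
p = 6, so q = 6/(6 - 1) = 1.2
|y|^q = 3.12^1.2 = 3.9173
f*(3.12) = 3.9173 / 1.2 = 3.2644


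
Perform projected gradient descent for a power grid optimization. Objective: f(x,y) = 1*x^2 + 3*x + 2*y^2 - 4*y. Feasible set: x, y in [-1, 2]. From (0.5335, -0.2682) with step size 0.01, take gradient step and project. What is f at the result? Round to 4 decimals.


Step 1: Compute gradient at (0.5335, -0.2682).
grad_x = 2*1*0.5335 + 3 = 4.067
grad_y = 2*2*-0.2682 - 4 = -5.0728
Step 2: Gradient step.
x_raw = 0.5335 - 0.01*4.067 = 0.4928
y_raw = -0.2682 - 0.01*-5.0728 = -0.2175
Step 3: Project onto [-1, 2].
x_proj = clip(0.4928) = 0.4928
y_proj = clip(-0.2175) = -0.2175
Step 4: Evaluate f.
f(0.4928, -0.2175) = 2.6858


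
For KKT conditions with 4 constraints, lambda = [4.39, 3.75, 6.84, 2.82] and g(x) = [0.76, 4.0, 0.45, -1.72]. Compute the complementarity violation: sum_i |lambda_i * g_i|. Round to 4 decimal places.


KKT complementary slackness check:
lambda_1 * g_1 = 4.39 * 0.76 = 3.3364
lambda_2 * g_2 = 3.75 * 4.0 = 15.0
lambda_3 * g_3 = 6.84 * 0.45 = 3.078
lambda_4 * g_4 = 2.82 * -1.72 = -4.8504
Total violation = 3.3364 + 15.0 + 3.078 + 4.8504 = 26.2648


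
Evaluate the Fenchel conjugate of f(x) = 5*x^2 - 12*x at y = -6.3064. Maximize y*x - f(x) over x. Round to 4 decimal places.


f*(y) = sup_x {y*x - a*x^2 - b*x} = sup_x {(y-b)*x - a*x^2}
FOC: (y - b) - 2a*x = 0 => x* = (y - b)/(2a)
x* = (-6.3064 + 12)/(2*5) = 0.5694
f*(-6.3064) = (y-b)^2/(4a) = (-6.3064 + 12)^2/(4*5)
= 32.4171/20 = 1.6209


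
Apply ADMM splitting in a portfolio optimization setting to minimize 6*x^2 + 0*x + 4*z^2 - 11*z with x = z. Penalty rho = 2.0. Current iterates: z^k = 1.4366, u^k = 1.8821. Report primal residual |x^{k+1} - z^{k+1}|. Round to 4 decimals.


ADMM iteration with rho = 2.0, z^k = 1.4366, u^k = 1.8821
Step 1: x-update.
Minimize 6*x^2 + 0*x + (2.0/2)*(x - 1.4366 + 1.8821)^2
FOC: (2*6 + 2.0)*x = 0 + 2.0*(1.4366 - 1.8821)
x^{k+1} = -0.0636
Step 2: z-update.
Minimize 4*z^2 - 11*z + (2.0/2)*(-0.0636 - z + 1.8821)^2
FOC: (2*4 + 2.0)*z = 11 + 2.0*(-0.0636 + 1.8821)
z^{k+1} = 1.4637
Step 3: u-update.
u^{k+1} = 1.8821 - 0.0636 - 1.4637 = 0.3548
Step 4: Primal residual = |-0.0636 - 1.4637| = 1.5273


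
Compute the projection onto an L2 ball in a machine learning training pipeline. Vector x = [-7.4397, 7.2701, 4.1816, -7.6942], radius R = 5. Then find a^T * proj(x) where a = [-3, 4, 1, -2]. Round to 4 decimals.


Step 1: Compute ||x|| (intermediates to 6 decimals).
||x|| = sqrt((-7.4397)^2 + 7.2701^2 + 4.1816^2 + (-7.6942)^2) = 13.597426
Step 2: Project.
Since ||x|| > R, scale = R/||x|| = 5/13.597426 = 0.367717, proj(x) = scale * x
proj(x) = [-2.735704, 2.673339, 1.537645, -2.829288]
Step 3: Dot product.
a^T * proj(x) = -3*(-2.735704) + 4*2.673339 + 1*1.537645 - 2*(-2.829288) = 26.0967


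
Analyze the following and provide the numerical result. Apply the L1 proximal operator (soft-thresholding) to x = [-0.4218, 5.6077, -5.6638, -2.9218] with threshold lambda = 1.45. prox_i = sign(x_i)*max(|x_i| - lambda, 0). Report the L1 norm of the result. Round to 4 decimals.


Soft-thresholding with lambda = 1.45:
prox(-0.4218) = sign(-0.4218)*max(|-0.4218| - 1.45, 0) = 0.0
prox(5.6077) = sign(5.6077)*max(|5.6077| - 1.45, 0) = 4.1577
prox(-5.6638) = sign(-5.6638)*max(|-5.6638| - 1.45, 0) = -4.2138
prox(-2.9218) = sign(-2.9218)*max(|-2.9218| - 1.45, 0) = -1.4718
prox(x) = [0.0, 4.1577, -4.2138, -1.4718]
||prox(x)||_1 = 0.0 + 4.1577 + 4.2138 + 1.4718 = 9.8433


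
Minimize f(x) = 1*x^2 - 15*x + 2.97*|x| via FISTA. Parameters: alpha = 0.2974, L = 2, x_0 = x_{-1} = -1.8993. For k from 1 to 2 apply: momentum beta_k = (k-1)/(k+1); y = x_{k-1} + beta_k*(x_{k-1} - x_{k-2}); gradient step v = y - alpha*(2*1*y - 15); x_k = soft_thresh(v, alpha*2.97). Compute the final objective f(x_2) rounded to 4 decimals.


FISTA on f(x) = 1*x^2 - 15*x + 2.97*|x|
L = 2, alpha = 0.2974
Iteration 1: beta = 0.0, y = -1.8993 + 0.0*(-1.8993 + 1.8993) = -1.8993
  grad(y) = -18.7986, v = y - alpha*grad = 3.6914
  prox(v) = soft_thresh(3.6914, 0.8833) = 2.8081
Iteration 2: beta = 0.3333, y = 2.8081 + 0.3333*(2.8081 + 1.8993) = 4.3773
  grad(y) = -6.2455, v = y - alpha*grad = 6.2347
  prox(v) = soft_thresh(6.2347, 0.8833) = 5.3514
f(x_2) = 1*5.3514^2 - 15*5.3514 + 2.97*|5.3514| = -35.7398


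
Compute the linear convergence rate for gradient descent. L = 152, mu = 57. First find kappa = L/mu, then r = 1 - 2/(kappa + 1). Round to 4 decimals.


Step 1: Compute the condition number.
kappa = L/mu = 152/57 = 2.6667
Step 2: Compute the convergence rate.
r = 1 - 2/(kappa + 1) = 1 - 2*mu/(L + mu) = (L - mu)/(L + mu) = 95/209 = 0.4545


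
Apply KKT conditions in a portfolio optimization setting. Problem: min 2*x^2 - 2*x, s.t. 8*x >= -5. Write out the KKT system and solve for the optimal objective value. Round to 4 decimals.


Step 1: Try lambda = 0 (constraint inactive).
Stationarity: 2*2*x - 2 = 0
x* = 2/(2*2) = 0.5
Check constraint: 8*0.5 = 4.0 >= -5 -- satisfied.
Step 2: Compute optimal value.
f(x*) = 2*0.5^2 - 2*0.5 = -0.5


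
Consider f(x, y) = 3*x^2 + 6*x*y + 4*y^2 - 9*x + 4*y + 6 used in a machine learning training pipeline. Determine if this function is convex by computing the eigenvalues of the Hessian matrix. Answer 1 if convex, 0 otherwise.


The Hessian of f(x,y) = 3*x^2 + 6*x*y + 4*y^2 - 9*x + 4*y + 6 is:
H = [[6, 6], [6, 8]]
Trace = 6 + 8 = 14
Determinant = 6*8 - (6)^2 = 12
Discriminant = (14)^2 - 4*12 = 148.0
Eigenvalues: lambda_1 = 0.9172, lambda_2 = 13.0828
The function is convex.

1


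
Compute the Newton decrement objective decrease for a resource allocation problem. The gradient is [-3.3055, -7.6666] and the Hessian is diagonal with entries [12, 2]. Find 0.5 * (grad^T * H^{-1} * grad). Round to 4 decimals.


Step 1: H is diagonal, so H^(-1) * g = [-0.2755, -3.8333].
Step 2: g^T H^(-1) g = sum_i g_i^2 / H_ii
  = (-3.3055)^2/12 + (-7.6666)^2/2
  = 0.9105 + 29.3884 = 30.2989
Step 3: Objective decrease = 0.5 * g^T H^(-1) g = 15.1495


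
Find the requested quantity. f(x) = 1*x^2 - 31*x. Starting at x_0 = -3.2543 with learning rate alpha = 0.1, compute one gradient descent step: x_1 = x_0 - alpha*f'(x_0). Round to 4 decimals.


We compute the gradient at x_0 and apply the update.
f'(x) = 2*x - 31
f'(-3.2543) = 2*-3.2543 - 31 = -37.5086
x_1 = -3.2543 - 0.1*-37.5086 = 0.4966


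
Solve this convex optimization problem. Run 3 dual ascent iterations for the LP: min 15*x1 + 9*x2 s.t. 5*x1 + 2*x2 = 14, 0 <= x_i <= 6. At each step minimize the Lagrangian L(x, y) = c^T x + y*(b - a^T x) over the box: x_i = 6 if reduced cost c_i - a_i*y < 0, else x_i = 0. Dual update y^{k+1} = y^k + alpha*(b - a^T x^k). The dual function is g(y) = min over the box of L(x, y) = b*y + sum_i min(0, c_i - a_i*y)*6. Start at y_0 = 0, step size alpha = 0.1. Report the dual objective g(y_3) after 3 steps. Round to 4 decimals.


Dual ascent for LP: min 15*x1 + 9*x2, 5*x1 + 2*x2 = 14, 0 <= x_i <= 6
Step 1: y^k = 0.0, reduced costs: (15.0, 9.0)
  x^k = (0.0, 0.0), subgradient = b - a^T x = 14.0
  y^{k+1} = 0.0 + 0.1*14.0 = 1.4
Step 2: y^k = 1.4, reduced costs: (8.0, 6.2)
  x^k = (0.0, 0.0), subgradient = b - a^T x = 14.0
  y^{k+1} = 1.4 + 0.1*14.0 = 2.8
Step 3: y^k = 2.8, reduced costs: (1.0, 3.4)
  x^k = (0.0, 0.0), subgradient = b - a^T x = 14.0
  y^{k+1} = 2.8 + 0.1*14.0 = 4.2
Dual objective at y_3 = 4.2: reduced costs (-6.0, 0.6), box minimizer x = (6.0, 0.0)
g(y_3) = b*y + (c1 - a1*y)*x1 + (c2 - a2*y)*x2 = 14*4.2 + (-6.0)*6.0 + 0.6*0.0 = 58.8 - 36.0 + 0.0 = 22.8


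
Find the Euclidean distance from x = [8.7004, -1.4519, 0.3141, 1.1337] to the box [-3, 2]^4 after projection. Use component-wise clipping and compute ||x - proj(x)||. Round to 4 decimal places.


Project each component onto [-3, 2].
clip(8.7004) = 2.0, clip(-1.4519) = -1.4519, clip(0.3141) = 0.3141, clip(1.1337) = 1.1337
Projection = [2.0, -1.4519, 0.3141, 1.1337]
Squared diffs: [44.8954, 0.0, 0.0, 0.0]
Distance = sqrt(44.8954) = 6.7004


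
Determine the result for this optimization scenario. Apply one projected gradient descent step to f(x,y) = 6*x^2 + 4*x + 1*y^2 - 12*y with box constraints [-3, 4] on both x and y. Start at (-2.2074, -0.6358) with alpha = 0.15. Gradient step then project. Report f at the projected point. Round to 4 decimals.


Step 1: Compute gradient at (-2.2074, -0.6358).
grad_x = 2*6*-2.2074 + 4 = -22.4888
grad_y = 2*1*-0.6358 - 12 = -13.2716
Step 2: Gradient step.
x_raw = -2.2074 - 0.15*-22.4888 = 1.1659
y_raw = -0.6358 - 0.15*-13.2716 = 1.3549
Step 3: Project onto [-3, 4].
x_proj = clip(1.1659) = 1.1659
y_proj = clip(1.3549) = 1.3549
Step 4: Evaluate f.
f(1.1659, 1.3549) = -1.6035


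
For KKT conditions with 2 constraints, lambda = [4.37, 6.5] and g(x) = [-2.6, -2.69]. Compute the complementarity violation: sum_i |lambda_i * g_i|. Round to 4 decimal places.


KKT complementary slackness check:
lambda_1 * g_1 = 4.37 * -2.6 = -11.362
lambda_2 * g_2 = 6.5 * -2.69 = -17.485
Total violation = 11.362 + 17.485 = 28.847


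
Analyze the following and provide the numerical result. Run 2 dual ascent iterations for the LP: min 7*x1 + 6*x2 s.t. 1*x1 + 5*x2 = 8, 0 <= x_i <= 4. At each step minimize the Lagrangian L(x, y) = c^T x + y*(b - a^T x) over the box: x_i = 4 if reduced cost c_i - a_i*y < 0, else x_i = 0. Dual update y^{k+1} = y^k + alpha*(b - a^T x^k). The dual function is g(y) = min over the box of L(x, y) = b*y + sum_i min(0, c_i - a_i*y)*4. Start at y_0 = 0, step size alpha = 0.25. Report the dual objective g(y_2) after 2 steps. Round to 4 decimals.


Dual ascent for LP: min 7*x1 + 6*x2, 1*x1 + 5*x2 = 8, 0 <= x_i <= 4
Step 1: y^k = 0.0, reduced costs: (7.0, 6.0)
  x^k = (0.0, 0.0), subgradient = b - a^T x = 8.0
  y^{k+1} = 0.0 + 0.25*8.0 = 2.0
Step 2: y^k = 2.0, reduced costs: (5.0, -4.0)
  x^k = (0.0, 4.0), subgradient = b - a^T x = -12.0
  y^{k+1} = 2.0 + 0.25*-12.0 = -1.0
Dual objective at y_2 = -1.0: reduced costs (8.0, 11.0), box minimizer x = (0.0, 0.0)
g(y_2) = b*y + (c1 - a1*y)*x1 + (c2 - a2*y)*x2 = 8*(-1.0) + 8.0*0.0 + 11.0*0.0 = -8.0 + 0.0 + 0.0 = -8.0


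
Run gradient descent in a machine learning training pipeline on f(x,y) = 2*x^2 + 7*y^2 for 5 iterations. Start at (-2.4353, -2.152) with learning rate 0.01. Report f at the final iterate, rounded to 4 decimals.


Gradient descent on f(x,y) = 2*x^2 + 7*y^2.
Starting point: (-2.4353, -2.152), alpha = 0.01
Step 1: grad_x = 2*2*-2.4353 = -9.7412, grad_y = 2*7*-2.152 = -30.128
  x_1 = -2.4353 - 0.01*-9.7412 = -2.3379
  y_1 = -2.152 - 0.01*-30.128 = -1.8507
Step 2: grad_x = 2*2*-2.3379 = -9.3516, grad_y = 2*7*-1.8507 = -25.9101
  x_2 = -2.3379 - 0.01*-9.3516 = -2.2444
  y_2 = -1.8507 - 0.01*-25.9101 = -1.5916
Step 3: grad_x = 2*2*-2.2444 = -8.9775, grad_y = 2*7*-1.5916 = -22.2827
  x_3 = -2.2444 - 0.01*-8.9775 = -2.1546
  y_3 = -1.5916 - 0.01*-22.2827 = -1.3688
Step 4: grad_x = 2*2*-2.1546 = -8.6184, grad_y = 2*7*-1.3688 = -19.1631
  x_4 = -2.1546 - 0.01*-8.6184 = -2.0684
  y_4 = -1.3688 - 0.01*-19.1631 = -1.1772
Step 5: grad_x = 2*2*-2.0684 = -8.2737, grad_y = 2*7*-1.1772 = -16.4803
  x_5 = -2.0684 - 0.01*-8.2737 = -1.9857
  y_5 = -1.1772 - 0.01*-16.4803 = -1.0124
f(-1.9857, -1.0124) = 2*(-1.9857)^2 + 7*(-1.0124)^2 = 15.0599


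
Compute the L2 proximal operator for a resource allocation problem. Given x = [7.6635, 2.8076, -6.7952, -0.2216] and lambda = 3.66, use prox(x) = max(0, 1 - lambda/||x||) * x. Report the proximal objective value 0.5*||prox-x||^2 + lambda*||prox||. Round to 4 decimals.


Step 1: Compute ||x||.
||x|| = 10.6224
Step 2: Compute scaling factor.
scale = max(0, 1 - 3.66/10.6224) = 0.6554
Step 3: prox(x) = [5.023, 1.8402, -4.4539, -0.1452]
||prox(x)|| = 6.9624
Step 4: Proximal objective.
0.5*||prox-x||^2 = 6.6978
lambda*||prox|| = 25.4824
Total = 32.1802


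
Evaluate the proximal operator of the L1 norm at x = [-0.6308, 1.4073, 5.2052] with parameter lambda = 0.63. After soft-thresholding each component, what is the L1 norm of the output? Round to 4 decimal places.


Soft-thresholding with lambda = 0.63:
prox(-0.6308) = sign(-0.6308)*max(|-0.6308| - 0.63, 0) = -0.0008
prox(1.4073) = sign(1.4073)*max(|1.4073| - 0.63, 0) = 0.7773
prox(5.2052) = sign(5.2052)*max(|5.2052| - 0.63, 0) = 4.5752
prox(x) = [-0.0008, 0.7773, 4.5752]
||prox(x)||_1 = 0.0008 + 0.7773 + 4.5752 = 5.3533


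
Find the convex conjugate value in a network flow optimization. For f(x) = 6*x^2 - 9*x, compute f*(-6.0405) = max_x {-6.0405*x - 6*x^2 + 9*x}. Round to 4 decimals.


f*(y) = sup_x {y*x - a*x^2 - b*x} = sup_x {(y-b)*x - a*x^2}
FOC: (y - b) - 2a*x = 0 => x* = (y - b)/(2a)
x* = (-6.0405 + 9)/(2*6) = 0.2466
f*(-6.0405) = (y-b)^2/(4a) = (-6.0405 + 9)^2/(4*6)
= 8.7586/24 = 0.3649


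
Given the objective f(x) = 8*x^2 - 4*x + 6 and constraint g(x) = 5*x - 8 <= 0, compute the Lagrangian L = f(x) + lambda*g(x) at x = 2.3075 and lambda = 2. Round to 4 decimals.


Step 1: Evaluate f(x).
f(2.3075) = 8*2.3075^2 - 4*2.3075 + 6 = 39.3665
Step 2: Evaluate g(x).
g(2.3075) = 5*2.3075 - 8 = 3.5375
Step 3: Compute Lagrangian.
L = 39.3665 + 2*3.5375 = 46.4415


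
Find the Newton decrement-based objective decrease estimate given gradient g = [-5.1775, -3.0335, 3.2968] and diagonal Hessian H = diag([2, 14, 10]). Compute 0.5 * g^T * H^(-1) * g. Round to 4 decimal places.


Step 1: H is diagonal, so H^(-1) * g = [-2.5888, -0.2167, 0.3297].
Step 2: g^T H^(-1) g = sum_i g_i^2 / H_ii
  = (-5.1775)^2/2 + (-3.0335)^2/14 + (3.2968)^2/10
  = 13.4033 + 0.6573 + 1.0869 = 15.1474
Step 3: Objective decrease = 0.5 * g^T H^(-1) g = 7.5737


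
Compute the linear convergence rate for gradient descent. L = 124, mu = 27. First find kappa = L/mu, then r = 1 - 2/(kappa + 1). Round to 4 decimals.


Step 1: Compute the condition number.
kappa = L/mu = 124/27 = 4.5926
Step 2: Compute the convergence rate.
r = 1 - 2/(kappa + 1) = 1 - 2*mu/(L + mu) = (L - mu)/(L + mu) = 97/151 = 0.6424


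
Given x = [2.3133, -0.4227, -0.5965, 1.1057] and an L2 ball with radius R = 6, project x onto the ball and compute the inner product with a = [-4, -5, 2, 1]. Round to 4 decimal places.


Step 1: Compute ||x|| (intermediates to 6 decimals).
||x|| = sqrt(2.3133^2 + (-0.4227)^2 + (-0.5965)^2 + 1.1057^2) = 2.666161
Step 2: Project.
Since ||x|| <= R, proj = x (no scaling needed).
proj(x) = [2.3133, -0.4227, -0.5965, 1.1057]
Step 3: Dot product.
a^T * proj(x) = -4*2.3133 - 5*(-0.4227) + 2*(-0.5965) + 1*1.1057 = -7.227


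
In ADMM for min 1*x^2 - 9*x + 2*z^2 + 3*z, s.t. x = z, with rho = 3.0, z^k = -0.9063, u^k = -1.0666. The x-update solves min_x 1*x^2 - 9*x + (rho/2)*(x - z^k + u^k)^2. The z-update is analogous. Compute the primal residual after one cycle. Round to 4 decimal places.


ADMM iteration with rho = 3.0, z^k = -0.9063, u^k = -1.0666
Step 1: x-update.
Minimize 1*x^2 - 9*x + (3.0/2)*(x + 0.9063 - 1.0666)^2
FOC: (2*1 + 3.0)*x = 9 + 3.0*(-0.9063 + 1.0666)
x^{k+1} = 1.8962
Step 2: z-update.
Minimize 2*z^2 + 3*z + (3.0/2)*(1.8962 - z - 1.0666)^2
FOC: (2*2 + 3.0)*z = -3 + 3.0*(1.8962 - 1.0666)
z^{k+1} = -0.073
Step 3: u-update.
u^{k+1} = -1.0666 + 1.8962 + 0.073 = 0.9026
Step 4: Primal residual = |1.8962 + 0.073| = 1.9692


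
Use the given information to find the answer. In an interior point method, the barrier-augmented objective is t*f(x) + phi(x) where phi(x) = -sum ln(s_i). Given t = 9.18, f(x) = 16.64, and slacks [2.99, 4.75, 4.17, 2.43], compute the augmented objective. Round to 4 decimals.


Step 1: Compute log-barrier.
ln values: [1.0953, 1.5581, 1.4279, 0.8879]
phi = -(1.0953 + 1.5581 + 1.4279 + 0.8879) = -4.9692
Step 2: Compute augmented objective.
t*f(x) = 9.18*16.64 = 152.7552
Total = 152.7552 - 4.9692 = 147.786


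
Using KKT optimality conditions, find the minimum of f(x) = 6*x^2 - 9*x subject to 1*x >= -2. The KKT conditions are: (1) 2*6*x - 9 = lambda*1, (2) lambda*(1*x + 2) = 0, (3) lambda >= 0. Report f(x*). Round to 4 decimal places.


Step 1: Try lambda = 0 (constraint inactive).
Stationarity: 2*6*x - 9 = 0
x* = 9/(2*6) = 0.75
Check constraint: 1*0.75 = 0.75 >= -2 -- satisfied.
Step 2: Compute optimal value.
f(x*) = 6*0.75^2 - 9*0.75 = -3.375


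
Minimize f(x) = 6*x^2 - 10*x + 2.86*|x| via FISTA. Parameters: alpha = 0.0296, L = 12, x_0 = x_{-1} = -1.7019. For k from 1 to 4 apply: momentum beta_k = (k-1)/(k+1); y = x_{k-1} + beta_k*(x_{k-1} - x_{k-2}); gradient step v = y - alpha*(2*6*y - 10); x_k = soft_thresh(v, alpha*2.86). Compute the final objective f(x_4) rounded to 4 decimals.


FISTA on f(x) = 6*x^2 - 10*x + 2.86*|x|
L = 12, alpha = 0.0296
Iteration 1: beta = 0.0, y = -1.7019 + 0.0*(-1.7019 + 1.7019) = -1.7019
  grad(y) = -30.4228, v = y - alpha*grad = -0.8014
  prox(v) = soft_thresh(-0.8014, 0.0847) = -0.7167
Iteration 2: beta = 0.3333, y = -0.7167 + 0.3333*(-0.7167 + 1.7019) = -0.3883
  grad(y) = -14.6601, v = y - alpha*grad = 0.0456
  prox(v) = soft_thresh(0.0456, 0.0847) = 0.0
Iteration 3: beta = 0.5, y = 0.0 + 0.5*(0.0 + 0.7167) = 0.3584
  grad(y) = -5.6996, v = y - alpha*grad = 0.5271
  prox(v) = soft_thresh(0.5271, 0.0847) = 0.4424
Iteration 4: beta = 0.6, y = 0.4424 + 0.6*(0.4424 - 0.0) = 0.7079
  grad(y) = -1.5056, v = y - alpha*grad = 0.7524
  prox(v) = soft_thresh(0.7524, 0.0847) = 0.6678
f(x_4) = 6*0.6678^2 - 10*0.6678 + 2.86*|0.6678| = -2.0924


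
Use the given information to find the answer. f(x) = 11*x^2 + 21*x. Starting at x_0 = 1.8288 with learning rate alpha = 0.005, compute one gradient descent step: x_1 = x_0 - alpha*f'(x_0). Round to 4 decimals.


We compute the gradient at x_0 and apply the update.
f'(x) = 22*x + 21
f'(1.8288) = 22*1.8288 + 21 = 61.2336
x_1 = 1.8288 - 0.005*61.2336 = 1.5226


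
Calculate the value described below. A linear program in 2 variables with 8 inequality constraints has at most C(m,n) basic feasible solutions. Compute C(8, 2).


Each vertex corresponds to some choice of n active constraints out of m, so the number of vertices is at most C(m, n) = m! / (n!(m-n)!).
m = 8, n = 2
Numerator: 8 * 7
Denominator: 2! = 2
C(8, 2) = 28


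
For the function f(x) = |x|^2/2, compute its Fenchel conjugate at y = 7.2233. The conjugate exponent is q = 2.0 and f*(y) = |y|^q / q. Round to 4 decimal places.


The conjugate exponent q satisfies 1/p + 1/q = 1.
p = 2, so q = 2/(2 - 1) = 2.0
|y|^q = 7.2233^2.0 = 52.1761
f*(7.2233) = 52.1761 / 2.0 = 26.088


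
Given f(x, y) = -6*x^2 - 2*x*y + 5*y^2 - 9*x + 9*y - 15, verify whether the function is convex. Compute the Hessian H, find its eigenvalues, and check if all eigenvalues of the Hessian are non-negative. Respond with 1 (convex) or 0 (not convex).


The Hessian of f(x,y) = -6*x^2 - 2*x*y + 5*y^2 - 9*x + 9*y - 15 is:
H = [[-12, -2], [-2, 10]]
Trace = -12 + 10 = -2
Determinant = -12*10 - (-2)^2 = -124
Discriminant = (-2)^2 - 4*-124 = 500.0
Eigenvalues: lambda_1 = -12.1803, lambda_2 = 10.1803
The function is not convex.

0


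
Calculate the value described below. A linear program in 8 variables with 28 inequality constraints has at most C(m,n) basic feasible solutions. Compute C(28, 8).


Each vertex corresponds to some choice of n active constraints out of m, so the number of vertices is at most C(m, n) = m! / (n!(m-n)!).
m = 28, n = 8
Numerator: 28 * 27 * 26 * 25 * 24 * 23 * 22 * 21
Denominator: 8! = 40320
C(28, 8) = 3108105


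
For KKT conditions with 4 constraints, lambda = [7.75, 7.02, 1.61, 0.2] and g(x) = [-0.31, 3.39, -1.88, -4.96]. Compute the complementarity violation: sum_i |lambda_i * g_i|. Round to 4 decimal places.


KKT complementary slackness check:
lambda_1 * g_1 = 7.75 * -0.31 = -2.4025
lambda_2 * g_2 = 7.02 * 3.39 = 23.7978
lambda_3 * g_3 = 1.61 * -1.88 = -3.0268
lambda_4 * g_4 = 0.2 * -4.96 = -0.992
Total violation = 2.4025 + 23.7978 + 3.0268 + 0.992 = 30.2191


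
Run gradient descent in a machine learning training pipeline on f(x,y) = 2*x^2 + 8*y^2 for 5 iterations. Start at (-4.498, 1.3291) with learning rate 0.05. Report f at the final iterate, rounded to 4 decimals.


Gradient descent on f(x,y) = 2*x^2 + 8*y^2.
Starting point: (-4.498, 1.3291), alpha = 0.05
Step 1: grad_x = 2*2*-4.498 = -17.992, grad_y = 2*8*1.3291 = 21.2656
  x_1 = -4.498 - 0.05*-17.992 = -3.5984
  y_1 = 1.3291 - 0.05*21.2656 = 0.2658
Step 2: grad_x = 2*2*-3.5984 = -14.3936, grad_y = 2*8*0.2658 = 4.2531
  x_2 = -3.5984 - 0.05*-14.3936 = -2.8787
  y_2 = 0.2658 - 0.05*4.2531 = 0.0532
Step 3: grad_x = 2*2*-2.8787 = -11.5149, grad_y = 2*8*0.0532 = 0.8506
  x_3 = -2.8787 - 0.05*-11.5149 = -2.303
  y_3 = 0.0532 - 0.05*0.8506 = 0.0106
Step 4: grad_x = 2*2*-2.303 = -9.2119, grad_y = 2*8*0.0106 = 0.1701
  x_4 = -2.303 - 0.05*-9.2119 = -1.8424
  y_4 = 0.0106 - 0.05*0.1701 = 0.0021
Step 5: grad_x = 2*2*-1.8424 = -7.3695, grad_y = 2*8*0.0021 = 0.034
  x_5 = -1.8424 - 0.05*-7.3695 = -1.4739
  y_5 = 0.0021 - 0.05*0.034 = 0.0004
f(-1.4739, 0.0004) = 2*(-1.4739)^2 + 8*0.0004^2 = 4.3448


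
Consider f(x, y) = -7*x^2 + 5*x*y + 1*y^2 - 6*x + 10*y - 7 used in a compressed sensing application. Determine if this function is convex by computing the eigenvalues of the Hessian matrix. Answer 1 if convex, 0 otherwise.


The Hessian of f(x,y) = -7*x^2 + 5*x*y + 1*y^2 - 6*x + 10*y - 7 is:
H = [[-14, 5], [5, 2]]
Trace = -14 + 2 = -12
Determinant = -14*2 - (5)^2 = -53
Discriminant = (-12)^2 - 4*-53 = 356.0
Eigenvalues: lambda_1 = -15.434, lambda_2 = 3.434
The function is not convex.

0


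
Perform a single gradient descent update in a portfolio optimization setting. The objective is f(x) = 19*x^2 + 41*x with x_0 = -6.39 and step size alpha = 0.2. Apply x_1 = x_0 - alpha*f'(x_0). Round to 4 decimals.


We compute the gradient at x_0 and apply the update.
f'(x) = 38*x + 41
f'(-6.39) = 38*-6.39 + 41 = -201.82
x_1 = -6.39 - 0.2*-201.82 = 33.974


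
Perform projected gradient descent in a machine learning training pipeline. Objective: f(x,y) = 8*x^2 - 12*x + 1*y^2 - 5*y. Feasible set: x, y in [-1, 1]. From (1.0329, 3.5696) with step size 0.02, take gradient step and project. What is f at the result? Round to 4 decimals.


Step 1: Compute gradient at (1.0329, 3.5696).
grad_x = 2*8*1.0329 - 12 = 4.5264
grad_y = 2*1*3.5696 - 5 = 2.1392
Step 2: Gradient step.
x_raw = 1.0329 - 0.02*4.5264 = 0.9424
y_raw = 3.5696 - 0.02*2.1392 = 3.5268
Step 3: Project onto [-1, 1].
x_proj = clip(0.9424) = 0.9424
y_proj = clip(3.5268) = 1.0
Step 4: Evaluate f.
f(0.9424, 1.0) = -8.2039


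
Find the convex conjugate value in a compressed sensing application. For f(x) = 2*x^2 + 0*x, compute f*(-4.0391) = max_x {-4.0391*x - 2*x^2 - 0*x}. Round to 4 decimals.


f*(y) = sup_x {y*x - a*x^2 - b*x} = sup_x {(y-b)*x - a*x^2}
FOC: (y - b) - 2a*x = 0 => x* = (y - b)/(2a)
x* = (-4.0391 - 0)/(2*2) = -1.0098
f*(-4.0391) = (y-b)^2/(4a) = (-4.0391 - 0)^2/(4*2)
= 16.3143/8 = 2.0393


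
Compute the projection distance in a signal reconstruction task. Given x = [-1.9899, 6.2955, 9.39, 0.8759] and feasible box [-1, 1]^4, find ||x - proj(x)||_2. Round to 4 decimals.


Project each component onto [-1, 1].
clip(-1.9899) = -1.0, clip(6.2955) = 1.0, clip(9.39) = 1.0, clip(0.8759) = 0.8759
Projection = [-1.0, 1.0, 1.0, 0.8759]
Squared diffs: [0.9799, 28.0423, 70.3921, 0.0]
Distance = sqrt(99.4143) = 9.9707


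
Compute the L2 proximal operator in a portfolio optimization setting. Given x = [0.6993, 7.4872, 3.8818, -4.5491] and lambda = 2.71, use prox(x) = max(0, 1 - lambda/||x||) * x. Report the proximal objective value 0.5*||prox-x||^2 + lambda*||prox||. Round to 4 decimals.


Step 1: Compute ||x||.
||x|| = 9.6078
Step 2: Compute scaling factor.
scale = max(0, 1 - 2.71/9.6078) = 0.7179
Step 3: prox(x) = [0.5021, 5.3753, 2.7869, -3.266]
||prox(x)|| = 6.8978
Step 4: Proximal objective.
0.5*||prox-x||^2 = 3.6721
lambda*||prox|| = 18.693
Total = 22.3651


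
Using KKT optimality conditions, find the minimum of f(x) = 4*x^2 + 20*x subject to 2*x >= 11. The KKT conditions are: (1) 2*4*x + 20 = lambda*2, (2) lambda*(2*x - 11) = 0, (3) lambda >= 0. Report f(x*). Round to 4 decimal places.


Step 1: Try lambda = 0 (constraint inactive).
x_unc = -20/(2*4) = -2.5
Check: 2*-2.5 = -5.0 < 11 -- violated!
Step 2: Constraint must be active: 2*x = 11
x* = 11/2 = 5.5
lambda = (2*4*5.5 + 20)/2 = 32.0
Step 3: Compute optimal value.
f(x*) = 4*5.5^2 + 20*5.5 = 231.0


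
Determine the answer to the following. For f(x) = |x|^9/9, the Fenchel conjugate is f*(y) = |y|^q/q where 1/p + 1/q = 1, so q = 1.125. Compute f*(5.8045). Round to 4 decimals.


The conjugate exponent q satisfies 1/p + 1/q = 1.
p = 9, so q = 9/(9 - 1) = 1.125
|y|^q = 5.8045^1.125 = 7.2316
f*(5.8045) = 7.2316 / 1.125 = 6.4281


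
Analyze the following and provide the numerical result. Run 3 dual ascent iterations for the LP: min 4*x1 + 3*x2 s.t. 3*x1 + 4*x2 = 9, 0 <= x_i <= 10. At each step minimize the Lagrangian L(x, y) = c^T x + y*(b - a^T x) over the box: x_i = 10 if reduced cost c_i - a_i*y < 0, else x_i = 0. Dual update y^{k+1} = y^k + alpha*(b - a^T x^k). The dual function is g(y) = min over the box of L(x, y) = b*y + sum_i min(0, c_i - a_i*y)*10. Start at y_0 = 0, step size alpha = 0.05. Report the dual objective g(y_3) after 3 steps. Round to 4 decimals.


Dual ascent for LP: min 4*x1 + 3*x2, 3*x1 + 4*x2 = 9, 0 <= x_i <= 10
Step 1: y^k = 0.0, reduced costs: (4.0, 3.0)
  x^k = (0.0, 0.0), subgradient = b - a^T x = 9.0
  y^{k+1} = 0.0 + 0.05*9.0 = 0.45
Step 2: y^k = 0.45, reduced costs: (2.65, 1.2)
  x^k = (0.0, 0.0), subgradient = b - a^T x = 9.0
  y^{k+1} = 0.45 + 0.05*9.0 = 0.9
Step 3: y^k = 0.9, reduced costs: (1.3, -0.6)
  x^k = (0.0, 10.0), subgradient = b - a^T x = -31.0
  y^{k+1} = 0.9 + 0.05*-31.0 = -0.65
Dual objective at y_3 = -0.65: reduced costs (5.95, 5.6), box minimizer x = (0.0, 0.0)
g(y_3) = b*y + (c1 - a1*y)*x1 + (c2 - a2*y)*x2 = 9*(-0.65) + 5.95*0.0 + 5.6*0.0 = -5.85 + 0.0 + 0.0 = -5.85


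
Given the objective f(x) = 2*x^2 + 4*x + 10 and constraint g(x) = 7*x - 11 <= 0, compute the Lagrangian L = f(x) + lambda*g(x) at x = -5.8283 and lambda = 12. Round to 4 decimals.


Step 1: Evaluate f(x).
f(-5.8283) = 2*(-5.8283)^2 + 4*(-5.8283) + 10 = 54.625
Step 2: Evaluate g(x).
g(-5.8283) = 7*-5.8283 - 11 = -51.7981
Step 3: Compute Lagrangian.
L = 54.625 + 12*-51.7981 = -566.9522


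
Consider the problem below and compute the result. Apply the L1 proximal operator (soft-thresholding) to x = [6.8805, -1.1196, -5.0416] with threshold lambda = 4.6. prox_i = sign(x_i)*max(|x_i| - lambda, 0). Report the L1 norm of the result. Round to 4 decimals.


Soft-thresholding with lambda = 4.6:
prox(6.8805) = sign(6.8805)*max(|6.8805| - 4.6, 0) = 2.2805
prox(-1.1196) = sign(-1.1196)*max(|-1.1196| - 4.6, 0) = 0.0
prox(-5.0416) = sign(-5.0416)*max(|-5.0416| - 4.6, 0) = -0.4416
prox(x) = [2.2805, 0.0, -0.4416]
||prox(x)||_1 = 2.2805 + 0.0 + 0.4416 = 2.7221


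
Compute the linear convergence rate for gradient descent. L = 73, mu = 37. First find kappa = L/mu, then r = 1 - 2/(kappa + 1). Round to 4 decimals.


Step 1: Compute the condition number.
kappa = L/mu = 73/37 = 1.973
Step 2: Compute the convergence rate.
r = 1 - 2/(kappa + 1) = 1 - 2*mu/(L + mu) = (L - mu)/(L + mu) = 36/110 = 0.3273


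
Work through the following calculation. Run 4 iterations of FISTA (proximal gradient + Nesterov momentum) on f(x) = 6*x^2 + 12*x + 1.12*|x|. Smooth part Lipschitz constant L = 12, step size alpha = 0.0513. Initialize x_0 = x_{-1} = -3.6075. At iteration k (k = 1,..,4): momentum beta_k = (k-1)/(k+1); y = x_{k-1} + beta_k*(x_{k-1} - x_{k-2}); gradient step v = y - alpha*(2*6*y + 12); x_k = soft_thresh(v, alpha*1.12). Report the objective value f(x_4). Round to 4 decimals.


FISTA on f(x) = 6*x^2 + 12*x + 1.12*|x|
L = 12, alpha = 0.0513
Iteration 1: beta = 0.0, y = -3.6075 + 0.0*(-3.6075 + 3.6075) = -3.6075
  grad(y) = -31.29, v = y - alpha*grad = -2.0023
  prox(v) = soft_thresh(-2.0023, 0.0575) = -1.9449
Iteration 2: beta = 0.3333, y = -1.9449 + 0.3333*(-1.9449 + 3.6075) = -1.3907
  grad(y) = -4.6879, v = y - alpha*grad = -1.1502
  prox(v) = soft_thresh(-1.1502, 0.0575) = -1.0927
Iteration 3: beta = 0.5, y = -1.0927 + 0.5*(-1.0927 + 1.9449) = -0.6666
  grad(y) = 4.0004, v = y - alpha*grad = -0.8719
  prox(v) = soft_thresh(-0.8719, 0.0575) = -0.8144
Iteration 4: beta = 0.6, y = -0.8144 + 0.6*(-0.8144 + 1.0927) = -0.6474
  grad(y) = 4.2311, v = y - alpha*grad = -0.8645
  prox(v) = soft_thresh(-0.8645, 0.0575) = -0.807
f(x_4) = 6*(-0.807)^2 + 12*(-0.807) + 1.12*|-0.807| = -4.8727


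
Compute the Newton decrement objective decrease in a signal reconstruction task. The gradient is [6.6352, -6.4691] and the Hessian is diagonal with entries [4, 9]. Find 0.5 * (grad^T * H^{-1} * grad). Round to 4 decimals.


Step 1: H is diagonal, so H^(-1) * g = [1.6588, -0.7188].
Step 2: g^T H^(-1) g = sum_i g_i^2 / H_ii
  = (6.6352)^2/4 + (-6.4691)^2/9
  = 11.0065 + 4.6499 = 15.6564
Step 3: Objective decrease = 0.5 * g^T H^(-1) g = 7.8282


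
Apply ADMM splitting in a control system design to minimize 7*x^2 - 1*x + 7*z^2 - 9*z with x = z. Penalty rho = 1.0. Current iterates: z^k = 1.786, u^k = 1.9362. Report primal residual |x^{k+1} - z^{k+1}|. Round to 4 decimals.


ADMM iteration with rho = 1.0, z^k = 1.786, u^k = 1.9362
Step 1: x-update.
Minimize 7*x^2 - 1*x + (1.0/2)*(x - 1.786 + 1.9362)^2
FOC: (2*7 + 1.0)*x = 1 + 1.0*(1.786 - 1.9362)
x^{k+1} = 0.0567
Step 2: z-update.
Minimize 7*z^2 - 9*z + (1.0/2)*(0.0567 - z + 1.9362)^2
FOC: (2*7 + 1.0)*z = 9 + 1.0*(0.0567 + 1.9362)
z^{k+1} = 0.7329
Step 3: u-update.
u^{k+1} = 1.9362 + 0.0567 - 0.7329 = 1.26
Step 4: Primal residual = |0.0567 - 0.7329| = 0.6762


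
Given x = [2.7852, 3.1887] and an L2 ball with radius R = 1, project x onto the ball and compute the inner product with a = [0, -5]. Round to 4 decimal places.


Step 1: Compute ||x|| (intermediates to 6 decimals).
||x|| = sqrt(2.7852^2 + 3.1887^2) = 4.23381
Step 2: Project.
Since ||x|| > R, scale = R/||x|| = 1/4.23381 = 0.236194, proj(x) = scale * x
proj(x) = [0.657848, 0.753152]
Step 3: Dot product.
a^T * proj(x) = 0*0.657848 - 5*0.753152 = -3.7658


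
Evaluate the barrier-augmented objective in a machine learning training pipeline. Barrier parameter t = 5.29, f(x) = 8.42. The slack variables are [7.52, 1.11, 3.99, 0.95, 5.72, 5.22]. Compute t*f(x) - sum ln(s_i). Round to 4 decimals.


Step 1: Compute log-barrier.
ln values: [2.0176, 0.1044, 1.3838, -0.0513, 1.744, 1.6525]
phi = -(2.0176 + 0.1044 + 1.3838 - 0.0513 + 1.744 + 1.6525) = -6.8509
Step 2: Compute augmented objective.
t*f(x) = 5.29*8.42 = 44.5418
Total = 44.5418 - 6.8509 = 37.6909


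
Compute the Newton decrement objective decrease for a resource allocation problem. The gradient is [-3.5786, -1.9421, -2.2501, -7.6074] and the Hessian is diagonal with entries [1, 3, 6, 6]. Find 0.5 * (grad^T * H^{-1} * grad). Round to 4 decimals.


Step 1: H is diagonal, so H^(-1) * g = [-3.5786, -0.6474, -0.375, -1.2679].
Step 2: g^T H^(-1) g = sum_i g_i^2 / H_ii
  = (-3.5786)^2/1 + (-1.9421)^2/3 + (-2.2501)^2/6 + (-7.6074)^2/6
  = 12.8064 + 1.2573 + 0.8438 + 9.6454 = 24.5529
Step 3: Objective decrease = 0.5 * g^T H^(-1) g = 12.2764
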